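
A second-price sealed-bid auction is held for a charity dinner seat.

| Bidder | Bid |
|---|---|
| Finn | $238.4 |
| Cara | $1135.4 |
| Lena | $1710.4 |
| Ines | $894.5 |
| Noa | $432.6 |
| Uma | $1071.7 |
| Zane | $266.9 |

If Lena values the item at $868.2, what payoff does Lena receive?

−$267.2

Highest bid: Lena at $1710.4, so Lena wins.
Second-highest bid: Cara at $1135.4 — that is the price the winner pays.
Lena's payoff = value − price = $868.2 − $1135.4 = −$267.2.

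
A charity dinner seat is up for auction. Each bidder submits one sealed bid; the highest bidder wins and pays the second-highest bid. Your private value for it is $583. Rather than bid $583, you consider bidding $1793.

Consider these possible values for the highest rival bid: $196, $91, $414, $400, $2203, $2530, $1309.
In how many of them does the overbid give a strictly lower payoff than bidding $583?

1

The deviation hurts exactly when the highest competing bid lies strictly between $583 and $1793 — overbidding then wins at a price above your value.
$196: below both → same outcome either way.
$91: below both → same outcome either way.
$414: below both → same outcome either way.
$400: below both → same outcome either way.
$2203: above both → same outcome either way.
$2530: above both → same outcome either way.
$1309: inside the interval → strictly worse (loss $726).
Count: 1.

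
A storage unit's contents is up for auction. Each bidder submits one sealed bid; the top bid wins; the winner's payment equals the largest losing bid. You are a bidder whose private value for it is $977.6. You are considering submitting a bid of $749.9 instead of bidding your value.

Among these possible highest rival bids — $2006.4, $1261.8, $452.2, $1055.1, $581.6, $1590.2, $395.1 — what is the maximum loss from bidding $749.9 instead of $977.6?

$2006.4: same outcome either way → loss $0.
$1261.8: same outcome either way → loss $0.
$452.2: same outcome either way → loss $0.
$1055.1: same outcome either way → loss $0.
$581.6: same outcome either way → loss $0.
$1590.2: same outcome either way → loss $0.
$395.1: same outcome either way → loss $0.
Maximum loss: $0.

$0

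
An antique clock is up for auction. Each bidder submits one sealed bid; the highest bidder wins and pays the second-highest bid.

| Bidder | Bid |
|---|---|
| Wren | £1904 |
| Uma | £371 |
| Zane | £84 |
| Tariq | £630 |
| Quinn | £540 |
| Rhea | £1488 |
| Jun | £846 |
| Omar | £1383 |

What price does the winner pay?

Highest bid: Wren at £1904, so Wren wins.
Second-highest bid: Rhea at £1488 — that is the price the winner pays.

£1488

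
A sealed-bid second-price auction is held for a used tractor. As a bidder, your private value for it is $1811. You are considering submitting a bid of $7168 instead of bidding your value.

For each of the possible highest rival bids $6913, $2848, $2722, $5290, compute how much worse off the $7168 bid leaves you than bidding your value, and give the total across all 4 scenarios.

$10529

The deviation costs you only when the competing bid falls strictly between $1811 and $7168; elsewhere both bids give the same outcome.
$6913: truthful payoff $0, deviation payoff −$5102 → loss $5102.
$2848: truthful payoff $0, deviation payoff −$1037 → loss $1037.
$2722: truthful payoff $0, deviation payoff −$911 → loss $911.
$5290: truthful payoff $0, deviation payoff −$3479 → loss $3479.
Total loss = $5102 + $1037 + $911 + $3479 = $10529.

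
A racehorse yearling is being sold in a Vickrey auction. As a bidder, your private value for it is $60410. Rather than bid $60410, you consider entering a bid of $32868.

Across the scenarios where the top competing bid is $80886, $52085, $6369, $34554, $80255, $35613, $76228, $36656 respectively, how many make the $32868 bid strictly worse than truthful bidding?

4

The deviation hurts exactly when the highest competing bid lies strictly between $32868 and $60410 — underbidding then forfeits a profitable win.
$80886: above both → same outcome either way.
$52085: inside the interval → strictly worse (loss $8325).
$6369: below both → same outcome either way.
$34554: inside the interval → strictly worse (loss $25856).
$80255: above both → same outcome either way.
$35613: inside the interval → strictly worse (loss $24797).
$76228: above both → same outcome either way.
$36656: inside the interval → strictly worse (loss $23754).
Count: 4.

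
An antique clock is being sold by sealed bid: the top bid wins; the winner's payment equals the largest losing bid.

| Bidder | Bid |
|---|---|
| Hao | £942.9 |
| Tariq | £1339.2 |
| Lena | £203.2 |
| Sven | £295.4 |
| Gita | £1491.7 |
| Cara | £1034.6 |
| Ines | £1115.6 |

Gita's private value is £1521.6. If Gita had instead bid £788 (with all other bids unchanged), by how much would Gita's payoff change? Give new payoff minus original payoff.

−£182.4

The highest bid among the other bidders is £1339.2; Gita's bid doesn't change that.
Original bid £1491.7: Gita is highest, pays the top rival bid £1339.2; payoff £1521.6 − £1339.2 = £182.4.
Alternative bid £788: Gita is not highest (top rival bid is £1339.2); payoff £0.
Change in payoff = £0 − (£182.4) = −£182.4.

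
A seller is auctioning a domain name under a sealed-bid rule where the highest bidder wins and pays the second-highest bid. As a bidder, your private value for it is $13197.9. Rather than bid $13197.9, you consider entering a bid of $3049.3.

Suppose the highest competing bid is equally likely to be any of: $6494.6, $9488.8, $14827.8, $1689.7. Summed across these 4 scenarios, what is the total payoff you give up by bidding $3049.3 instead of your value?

The deviation costs you only when the competing bid falls strictly between $3049.3 and $13197.9; elsewhere both bids give the same outcome.
$6494.6: truthful payoff $6703.3, deviation payoff $0 → loss $6703.3.
$9488.8: truthful payoff $3709.1, deviation payoff $0 → loss $3709.1.
$14827.8: outcomes coincide → loss $0.
$1689.7: outcomes coincide → loss $0.
Total loss = $6703.3 + $3709.1 = $10412.4.

$10412.4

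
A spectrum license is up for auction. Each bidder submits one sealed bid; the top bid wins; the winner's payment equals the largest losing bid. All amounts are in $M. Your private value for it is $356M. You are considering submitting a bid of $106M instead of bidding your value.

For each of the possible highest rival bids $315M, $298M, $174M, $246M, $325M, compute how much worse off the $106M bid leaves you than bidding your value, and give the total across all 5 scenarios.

The deviation costs you only when the competing bid falls strictly between $106M and $356M; elsewhere both bids give the same outcome.
$315M: truthful payoff $41M, deviation payoff $0M → loss $41M.
$298M: truthful payoff $58M, deviation payoff $0M → loss $58M.
$174M: truthful payoff $182M, deviation payoff $0M → loss $182M.
$246M: truthful payoff $110M, deviation payoff $0M → loss $110M.
$325M: truthful payoff $31M, deviation payoff $0M → loss $31M.
Total loss = $41M + $58M + $182M + $110M + $31M = $422M.

$422M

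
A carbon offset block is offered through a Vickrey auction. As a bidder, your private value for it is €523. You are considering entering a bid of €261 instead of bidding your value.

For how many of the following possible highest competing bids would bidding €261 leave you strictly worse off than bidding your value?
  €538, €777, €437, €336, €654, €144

2

The deviation hurts exactly when the highest competing bid lies strictly between €261 and €523 — underbidding then forfeits a profitable win.
€538: above both → same outcome either way.
€777: above both → same outcome either way.
€437: inside the interval → strictly worse (loss €86).
€336: inside the interval → strictly worse (loss €187).
€654: above both → same outcome either way.
€144: below both → same outcome either way.
Count: 2.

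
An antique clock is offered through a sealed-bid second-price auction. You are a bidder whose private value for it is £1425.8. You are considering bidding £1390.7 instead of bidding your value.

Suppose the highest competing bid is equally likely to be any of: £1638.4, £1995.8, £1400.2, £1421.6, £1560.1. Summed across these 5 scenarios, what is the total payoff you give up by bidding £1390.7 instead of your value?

The deviation costs you only when the competing bid falls strictly between £1390.7 and £1425.8; elsewhere both bids give the same outcome.
£1638.4: outcomes coincide → loss £0.
£1995.8: outcomes coincide → loss £0.
£1400.2: truthful payoff £25.6, deviation payoff £0 → loss £25.6.
£1421.6: truthful payoff £4.2, deviation payoff £0 → loss £4.2.
£1560.1: outcomes coincide → loss £0.
Total loss = £25.6 + £4.2 = £29.8.

£29.8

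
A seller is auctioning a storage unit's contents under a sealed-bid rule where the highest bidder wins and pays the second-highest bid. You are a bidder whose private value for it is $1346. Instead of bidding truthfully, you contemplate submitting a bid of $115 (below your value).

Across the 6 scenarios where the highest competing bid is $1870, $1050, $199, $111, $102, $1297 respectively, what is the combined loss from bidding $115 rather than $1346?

$1492

The deviation costs you only when the competing bid falls strictly between $115 and $1346; elsewhere both bids give the same outcome.
$1870: outcomes coincide → loss $0.
$1050: truthful payoff $296, deviation payoff $0 → loss $296.
$199: truthful payoff $1147, deviation payoff $0 → loss $1147.
$111: outcomes coincide → loss $0.
$102: outcomes coincide → loss $0.
$1297: truthful payoff $49, deviation payoff $0 → loss $49.
Total loss = $296 + $1147 + $49 = $1492.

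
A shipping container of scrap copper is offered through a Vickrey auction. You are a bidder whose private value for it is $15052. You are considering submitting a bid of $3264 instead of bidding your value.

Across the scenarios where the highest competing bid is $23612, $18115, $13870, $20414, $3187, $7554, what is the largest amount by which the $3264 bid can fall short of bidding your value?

$7498

$23612: same outcome either way → loss $0.
$18115: same outcome either way → loss $0.
$13870: truthful gives $1182, deviation gives $0 → loss $1182.
$20414: same outcome either way → loss $0.
$3187: same outcome either way → loss $0.
$7554: truthful gives $7498, deviation gives $0 → loss $7498.
Maximum loss: $7498.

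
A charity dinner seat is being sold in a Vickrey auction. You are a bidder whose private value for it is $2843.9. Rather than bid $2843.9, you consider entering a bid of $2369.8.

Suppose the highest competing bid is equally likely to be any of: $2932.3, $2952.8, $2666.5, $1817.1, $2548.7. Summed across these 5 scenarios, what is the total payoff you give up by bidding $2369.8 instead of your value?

$472.6

The deviation costs you only when the competing bid falls strictly between $2369.8 and $2843.9; elsewhere both bids give the same outcome.
$2932.3: outcomes coincide → loss $0.
$2952.8: outcomes coincide → loss $0.
$2666.5: truthful payoff $177.4, deviation payoff $0 → loss $177.4.
$1817.1: outcomes coincide → loss $0.
$2548.7: truthful payoff $295.2, deviation payoff $0 → loss $295.2.
Total loss = $177.4 + $295.2 = $472.6.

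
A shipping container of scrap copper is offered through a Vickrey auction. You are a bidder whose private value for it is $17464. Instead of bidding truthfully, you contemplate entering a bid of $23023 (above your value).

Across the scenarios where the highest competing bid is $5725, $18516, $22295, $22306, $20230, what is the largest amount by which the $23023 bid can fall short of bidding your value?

$5725: same outcome either way → loss $0.
$18516: truthful gives $0, deviation gives −$1052 → loss $1052.
$22295: truthful gives $0, deviation gives −$4831 → loss $4831.
$22306: truthful gives $0, deviation gives −$4842 → loss $4842.
$20230: truthful gives $0, deviation gives −$2766 → loss $2766.
Maximum loss: $4842.

$4842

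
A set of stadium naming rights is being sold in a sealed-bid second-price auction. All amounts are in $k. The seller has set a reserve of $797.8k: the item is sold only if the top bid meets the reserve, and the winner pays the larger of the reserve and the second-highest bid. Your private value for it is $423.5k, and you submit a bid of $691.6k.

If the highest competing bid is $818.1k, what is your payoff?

$0k

Your bid $691.6k is below the highest competing bid $818.1k, so you lose. Payoff $0k.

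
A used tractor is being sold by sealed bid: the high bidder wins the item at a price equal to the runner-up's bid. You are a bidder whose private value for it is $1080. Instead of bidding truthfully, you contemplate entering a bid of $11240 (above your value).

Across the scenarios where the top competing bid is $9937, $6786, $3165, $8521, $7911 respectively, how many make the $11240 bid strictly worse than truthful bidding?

5

The deviation hurts exactly when the highest competing bid lies strictly between $1080 and $11240 — overbidding then wins at a price above your value.
$9937: inside the interval → strictly worse (loss $8857).
$6786: inside the interval → strictly worse (loss $5706).
$3165: inside the interval → strictly worse (loss $2085).
$8521: inside the interval → strictly worse (loss $7441).
$7911: inside the interval → strictly worse (loss $6831).
Count: 5.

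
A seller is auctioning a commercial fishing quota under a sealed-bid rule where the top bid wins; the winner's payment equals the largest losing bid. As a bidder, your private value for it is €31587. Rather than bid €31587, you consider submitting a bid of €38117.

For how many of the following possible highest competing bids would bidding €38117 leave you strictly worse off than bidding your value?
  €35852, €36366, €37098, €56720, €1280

The deviation hurts exactly when the highest competing bid lies strictly between €31587 and €38117 — overbidding then wins at a price above your value.
€35852: inside the interval → strictly worse (loss €4265).
€36366: inside the interval → strictly worse (loss €4779).
€37098: inside the interval → strictly worse (loss €5511).
€56720: above both → same outcome either way.
€1280: below both → same outcome either way.
Count: 3.

3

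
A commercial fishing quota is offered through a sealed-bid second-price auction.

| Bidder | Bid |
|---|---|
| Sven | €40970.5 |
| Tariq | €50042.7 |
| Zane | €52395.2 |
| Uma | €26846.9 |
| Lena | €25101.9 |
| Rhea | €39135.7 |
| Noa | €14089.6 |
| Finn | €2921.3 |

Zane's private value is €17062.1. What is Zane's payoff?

Highest bid: Zane at €52395.2, so Zane wins.
Second-highest bid: Tariq at €50042.7 — that is the price the winner pays.
Zane's payoff = value − price = €17062.1 − €50042.7 = −€32980.6.

−€32980.6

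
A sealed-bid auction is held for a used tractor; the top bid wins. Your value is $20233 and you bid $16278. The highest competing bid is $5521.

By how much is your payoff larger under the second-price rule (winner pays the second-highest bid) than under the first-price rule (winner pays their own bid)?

$10757

You have the highest bid, so you win under either rule.
Second-price: pay $5521 → payoff $14712.
First-price: pay your own bid $16278 → payoff $3955.
Difference = $14712 − ($3955) = $10757.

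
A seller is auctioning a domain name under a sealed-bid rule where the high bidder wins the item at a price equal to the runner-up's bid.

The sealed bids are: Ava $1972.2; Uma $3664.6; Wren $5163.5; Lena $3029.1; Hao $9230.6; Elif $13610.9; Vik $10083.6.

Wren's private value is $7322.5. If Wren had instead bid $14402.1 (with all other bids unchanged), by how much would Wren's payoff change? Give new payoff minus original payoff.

The highest bid among the other bidders is $13610.9; Wren's bid doesn't change that.
Original bid $5163.5: Wren is not highest (top rival bid is $13610.9); payoff $0.
Alternative bid $14402.1: Wren is highest, pays the top rival bid $13610.9; payoff $7322.5 − $13610.9 = −$6288.4.
Change in payoff = −$6288.4 − ($0) = −$6288.4.

−$6288.4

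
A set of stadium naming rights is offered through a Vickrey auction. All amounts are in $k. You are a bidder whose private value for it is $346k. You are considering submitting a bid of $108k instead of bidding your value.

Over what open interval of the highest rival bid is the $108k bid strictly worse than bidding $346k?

($108k, $346k)

If the competing bid is below $108k, both bids win at the same price — no difference.
If it is above $346k, both bids lose — no difference.
If it lies strictly between $108k and $346k, bidding your value wins at a price below your value (positive payoff) while bidding $108k loses (payoff 0).
So the deviation strictly hurts on the open interval ($108k, $346k).
Truthful bidding weakly dominates here: raising your bid can only win items priced above your value, and lowering it can only forfeit items priced below.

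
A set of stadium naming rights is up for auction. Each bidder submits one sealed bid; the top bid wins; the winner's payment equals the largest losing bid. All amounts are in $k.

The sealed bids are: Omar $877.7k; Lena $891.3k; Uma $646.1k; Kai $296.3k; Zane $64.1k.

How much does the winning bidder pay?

Highest bid: Lena at $891.3k, so Lena wins.
Second-highest bid: Omar at $877.7k — that is the price the winner pays.

$877.7k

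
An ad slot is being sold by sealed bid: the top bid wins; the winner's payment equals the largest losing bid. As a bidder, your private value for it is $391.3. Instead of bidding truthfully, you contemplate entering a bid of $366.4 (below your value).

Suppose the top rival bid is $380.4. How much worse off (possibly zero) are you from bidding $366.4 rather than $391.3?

Bidding your value $391.3: you win (since $391.3 > $380.4) and pay $380.4. Payoff $10.9.
Bidding $366.4: you lose. Payoff $0.
The competing bid $380.4 lies between your shaded bid and your value, so underbidding forfeits an item you could have won at a profitable price.
Loss from deviating = $10.9 − ($0) = $10.9.
In a second-price auction your bid sets only whether you win, not what you pay, so bidding your true value is weakly dominant.

$10.9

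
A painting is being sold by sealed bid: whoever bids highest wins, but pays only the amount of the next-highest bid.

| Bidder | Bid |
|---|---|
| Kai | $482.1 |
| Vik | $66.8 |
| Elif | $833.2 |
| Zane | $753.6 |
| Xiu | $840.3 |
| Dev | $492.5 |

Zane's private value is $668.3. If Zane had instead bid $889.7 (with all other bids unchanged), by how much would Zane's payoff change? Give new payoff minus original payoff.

−$172

The highest bid among the other bidders is $840.3; Zane's bid doesn't change that.
Original bid $753.6: Zane is not highest (top rival bid is $840.3); payoff $0.
Alternative bid $889.7: Zane is highest, pays the top rival bid $840.3; payoff $668.3 − $840.3 = −$172.
Change in payoff = −$172 − ($0) = −$172.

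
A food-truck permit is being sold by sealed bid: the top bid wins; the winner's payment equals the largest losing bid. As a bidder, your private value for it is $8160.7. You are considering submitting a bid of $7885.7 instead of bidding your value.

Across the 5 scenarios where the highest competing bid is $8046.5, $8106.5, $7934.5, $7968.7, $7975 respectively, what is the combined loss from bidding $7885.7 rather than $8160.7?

The deviation costs you only when the competing bid falls strictly between $7885.7 and $8160.7; elsewhere both bids give the same outcome.
$8046.5: truthful payoff $114.2, deviation payoff $0 → loss $114.2.
$8106.5: truthful payoff $54.2, deviation payoff $0 → loss $54.2.
$7934.5: truthful payoff $226.2, deviation payoff $0 → loss $226.2.
$7968.7: truthful payoff $192, deviation payoff $0 → loss $192.
$7975: truthful payoff $185.7, deviation payoff $0 → loss $185.7.
Total loss = $114.2 + $54.2 + $226.2 + $192 + $185.7 = $772.3.

$772.3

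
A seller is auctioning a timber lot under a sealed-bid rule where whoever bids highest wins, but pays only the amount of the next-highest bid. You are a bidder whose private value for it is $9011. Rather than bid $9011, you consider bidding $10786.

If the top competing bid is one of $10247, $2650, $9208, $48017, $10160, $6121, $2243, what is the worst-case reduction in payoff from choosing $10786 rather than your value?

$10247: truthful gives $0, deviation gives −$1236 → loss $1236.
$2650: same outcome either way → loss $0.
$9208: truthful gives $0, deviation gives −$197 → loss $197.
$48017: same outcome either way → loss $0.
$10160: truthful gives $0, deviation gives −$1149 → loss $1149.
$6121: same outcome either way → loss $0.
$2243: same outcome either way → loss $0.
Maximum loss: $1236.

$1236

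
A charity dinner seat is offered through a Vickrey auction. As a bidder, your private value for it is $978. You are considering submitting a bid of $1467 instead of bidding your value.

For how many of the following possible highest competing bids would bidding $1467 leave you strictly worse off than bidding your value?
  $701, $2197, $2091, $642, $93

0

The deviation hurts exactly when the highest competing bid lies strictly between $978 and $1467 — overbidding then wins at a price above your value.
$701: below both → same outcome either way.
$2197: above both → same outcome either way.
$2091: above both → same outcome either way.
$642: below both → same outcome either way.
$93: below both → same outcome either way.
Count: 0.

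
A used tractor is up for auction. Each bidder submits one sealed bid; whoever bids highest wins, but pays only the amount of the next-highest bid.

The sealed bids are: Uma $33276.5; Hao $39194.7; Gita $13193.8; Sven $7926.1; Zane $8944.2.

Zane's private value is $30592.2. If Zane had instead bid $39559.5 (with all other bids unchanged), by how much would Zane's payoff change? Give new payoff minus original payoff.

The highest bid among the other bidders is $39194.7; Zane's bid doesn't change that.
Original bid $8944.2: Zane is not highest (top rival bid is $39194.7); payoff $0.
Alternative bid $39559.5: Zane is highest, pays the top rival bid $39194.7; payoff $30592.2 − $39194.7 = −$8602.5.
Change in payoff = −$8602.5 − ($0) = −$8602.5.

−$8602.5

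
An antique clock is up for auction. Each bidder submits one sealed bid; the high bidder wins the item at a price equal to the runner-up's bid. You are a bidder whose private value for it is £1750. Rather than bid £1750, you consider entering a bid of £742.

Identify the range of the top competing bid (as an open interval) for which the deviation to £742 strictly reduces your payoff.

(£742, £1750)

If the competing bid is below £742, both bids win at the same price — no difference.
If it is above £1750, both bids lose — no difference.
If it lies strictly between £742 and £1750, bidding your value wins at a price below your value (positive payoff) while bidding £742 loses (payoff 0).
So the deviation strictly hurts on the open interval (£742, £1750).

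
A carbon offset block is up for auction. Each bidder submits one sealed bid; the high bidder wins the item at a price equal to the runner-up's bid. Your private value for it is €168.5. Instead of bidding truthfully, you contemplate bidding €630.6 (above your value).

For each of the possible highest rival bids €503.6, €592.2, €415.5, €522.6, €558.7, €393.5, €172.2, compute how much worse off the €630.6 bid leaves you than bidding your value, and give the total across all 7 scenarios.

€1978.8

The deviation costs you only when the competing bid falls strictly between €168.5 and €630.6; elsewhere both bids give the same outcome.
€503.6: truthful payoff €0, deviation payoff −€335.1 → loss €335.1.
€592.2: truthful payoff €0, deviation payoff −€423.7 → loss €423.7.
€415.5: truthful payoff €0, deviation payoff −€247 → loss €247.
€522.6: truthful payoff €0, deviation payoff −€354.1 → loss €354.1.
€558.7: truthful payoff €0, deviation payoff −€390.2 → loss €390.2.
€393.5: truthful payoff €0, deviation payoff −€225 → loss €225.
€172.2: truthful payoff €0, deviation payoff −€3.7 → loss €3.7.
Total loss = €335.1 + €423.7 + €247 + €354.1 + €390.2 + €225 + €3.7 = €1978.8.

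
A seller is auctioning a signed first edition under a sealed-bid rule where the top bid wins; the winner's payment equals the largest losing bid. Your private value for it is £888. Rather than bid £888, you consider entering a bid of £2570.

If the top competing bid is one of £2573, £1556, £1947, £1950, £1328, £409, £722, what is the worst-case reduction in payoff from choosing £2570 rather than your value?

£1062

£2573: same outcome either way → loss £0.
£1556: truthful gives £0, deviation gives −£668 → loss £668.
£1947: truthful gives £0, deviation gives −£1059 → loss £1059.
£1950: truthful gives £0, deviation gives −£1062 → loss £1062.
£1328: truthful gives £0, deviation gives −£440 → loss £440.
£409: same outcome either way → loss £0.
£722: same outcome either way → loss £0.
Maximum loss: £1062.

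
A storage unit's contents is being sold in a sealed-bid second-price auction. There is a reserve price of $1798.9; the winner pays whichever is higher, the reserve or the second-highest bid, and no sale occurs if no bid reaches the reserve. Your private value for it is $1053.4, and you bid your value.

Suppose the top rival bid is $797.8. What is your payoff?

Your bid $1053.4 is the highest bid but falls below the reserve $1798.9, so the item goes unsold. Payoff $0.

$0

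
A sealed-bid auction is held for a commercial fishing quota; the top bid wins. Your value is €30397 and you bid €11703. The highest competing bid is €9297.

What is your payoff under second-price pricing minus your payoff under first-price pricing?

€2406

You have the highest bid, so you win under either rule.
Second-price: pay €9297 → payoff €21100.
First-price: pay your own bid €11703 → payoff €18694.
Difference = €21100 − (€18694) = €2406.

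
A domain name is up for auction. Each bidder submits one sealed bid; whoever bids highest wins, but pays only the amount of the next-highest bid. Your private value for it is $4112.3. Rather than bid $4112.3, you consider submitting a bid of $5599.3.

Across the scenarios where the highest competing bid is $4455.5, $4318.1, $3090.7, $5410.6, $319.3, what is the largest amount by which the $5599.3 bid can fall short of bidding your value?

$1298.3

$4455.5: truthful gives $0, deviation gives −$343.2 → loss $343.2.
$4318.1: truthful gives $0, deviation gives −$205.8 → loss $205.8.
$3090.7: same outcome either way → loss $0.
$5410.6: truthful gives $0, deviation gives −$1298.3 → loss $1298.3.
$319.3: same outcome either way → loss $0.
Maximum loss: $1298.3.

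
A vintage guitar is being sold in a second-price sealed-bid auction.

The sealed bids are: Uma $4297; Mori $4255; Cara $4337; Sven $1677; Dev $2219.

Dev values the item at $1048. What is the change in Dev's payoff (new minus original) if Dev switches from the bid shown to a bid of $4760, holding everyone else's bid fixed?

−$3289

The highest bid among the other bidders is $4337; Dev's bid doesn't change that.
Original bid $2219: Dev is not highest (top rival bid is $4337); payoff $0.
Alternative bid $4760: Dev is highest, pays the top rival bid $4337; payoff $1048 − $4337 = −$3289.
Change in payoff = −$3289 − ($0) = −$3289.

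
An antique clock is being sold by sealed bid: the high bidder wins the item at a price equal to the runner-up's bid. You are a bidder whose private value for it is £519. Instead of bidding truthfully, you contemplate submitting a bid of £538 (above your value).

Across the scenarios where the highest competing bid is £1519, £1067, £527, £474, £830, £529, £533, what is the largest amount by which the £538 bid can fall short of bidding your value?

£1519: same outcome either way → loss £0.
£1067: same outcome either way → loss £0.
£527: truthful gives £0, deviation gives −£8 → loss £8.
£474: same outcome either way → loss £0.
£830: same outcome either way → loss £0.
£529: truthful gives £0, deviation gives −£10 → loss £10.
£533: truthful gives £0, deviation gives −£14 → loss £14.
Maximum loss: £14.

£14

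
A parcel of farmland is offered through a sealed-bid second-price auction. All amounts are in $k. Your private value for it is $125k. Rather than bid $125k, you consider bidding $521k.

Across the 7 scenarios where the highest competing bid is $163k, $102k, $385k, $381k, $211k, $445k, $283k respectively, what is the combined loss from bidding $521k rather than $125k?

The deviation costs you only when the competing bid falls strictly between $125k and $521k; elsewhere both bids give the same outcome.
$163k: truthful payoff $0k, deviation payoff −$38k → loss $38k.
$102k: outcomes coincide → loss $0k.
$385k: truthful payoff $0k, deviation payoff −$260k → loss $260k.
$381k: truthful payoff $0k, deviation payoff −$256k → loss $256k.
$211k: truthful payoff $0k, deviation payoff −$86k → loss $86k.
$445k: truthful payoff $0k, deviation payoff −$320k → loss $320k.
$283k: truthful payoff $0k, deviation payoff −$158k → loss $158k.
Total loss = $38k + $260k + $256k + $86k + $320k + $158k = $1118k.
Because the price is fixed by the runner-up's bid, deviating from your value can only change a good outcome into a bad one — never the reverse.

$1118k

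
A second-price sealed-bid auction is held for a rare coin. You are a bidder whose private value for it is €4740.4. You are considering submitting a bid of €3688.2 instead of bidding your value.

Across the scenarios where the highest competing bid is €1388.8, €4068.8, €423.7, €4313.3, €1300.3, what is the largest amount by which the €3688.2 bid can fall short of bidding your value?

€671.6

€1388.8: same outcome either way → loss €0.
€4068.8: truthful gives €671.6, deviation gives €0 → loss €671.6.
€423.7: same outcome either way → loss €0.
€4313.3: truthful gives €427.1, deviation gives €0 → loss €427.1.
€1300.3: same outcome either way → loss €0.
Maximum loss: €671.6.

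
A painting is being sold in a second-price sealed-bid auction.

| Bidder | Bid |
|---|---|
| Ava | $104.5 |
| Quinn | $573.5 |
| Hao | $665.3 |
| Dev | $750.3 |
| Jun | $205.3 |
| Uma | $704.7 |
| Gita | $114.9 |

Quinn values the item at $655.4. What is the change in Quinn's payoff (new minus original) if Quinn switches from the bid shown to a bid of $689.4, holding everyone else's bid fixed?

The highest bid among the other bidders is $750.3; Quinn's bid doesn't change that.
Original bid $573.5: Quinn is not highest (top rival bid is $750.3); payoff $0.
Alternative bid $689.4: Quinn is not highest (top rival bid is $750.3); payoff $0.
Change in payoff = $0 − ($0) = $0.

$0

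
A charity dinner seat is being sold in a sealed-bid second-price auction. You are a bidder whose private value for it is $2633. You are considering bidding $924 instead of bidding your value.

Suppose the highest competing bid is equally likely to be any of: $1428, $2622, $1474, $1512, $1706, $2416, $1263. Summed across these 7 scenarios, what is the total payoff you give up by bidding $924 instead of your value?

$6010

The deviation costs you only when the competing bid falls strictly between $924 and $2633; elsewhere both bids give the same outcome.
$1428: truthful payoff $1205, deviation payoff $0 → loss $1205.
$2622: truthful payoff $11, deviation payoff $0 → loss $11.
$1474: truthful payoff $1159, deviation payoff $0 → loss $1159.
$1512: truthful payoff $1121, deviation payoff $0 → loss $1121.
$1706: truthful payoff $927, deviation payoff $0 → loss $927.
$2416: truthful payoff $217, deviation payoff $0 → loss $217.
$1263: truthful payoff $1370, deviation payoff $0 → loss $1370.
Total loss = $1205 + $11 + $1159 + $1121 + $927 + $217 + $1370 = $6010.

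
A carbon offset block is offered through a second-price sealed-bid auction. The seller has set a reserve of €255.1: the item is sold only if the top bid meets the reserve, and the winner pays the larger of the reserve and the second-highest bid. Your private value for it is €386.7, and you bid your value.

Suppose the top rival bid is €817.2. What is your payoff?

€0

Your bid €386.7 is below the highest competing bid €817.2, so you lose. Payoff €0.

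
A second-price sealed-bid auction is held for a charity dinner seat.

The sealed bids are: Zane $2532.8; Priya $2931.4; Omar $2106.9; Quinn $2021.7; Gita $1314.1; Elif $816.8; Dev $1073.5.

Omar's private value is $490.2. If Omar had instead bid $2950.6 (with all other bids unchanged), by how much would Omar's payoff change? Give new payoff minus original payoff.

The highest bid among the other bidders is $2931.4; Omar's bid doesn't change that.
Original bid $2106.9: Omar is not highest (top rival bid is $2931.4); payoff $0.
Alternative bid $2950.6: Omar is highest, pays the top rival bid $2931.4; payoff $490.2 − $2931.4 = −$2441.2.
Change in payoff = −$2441.2 − ($0) = −$2441.2.

−$2441.2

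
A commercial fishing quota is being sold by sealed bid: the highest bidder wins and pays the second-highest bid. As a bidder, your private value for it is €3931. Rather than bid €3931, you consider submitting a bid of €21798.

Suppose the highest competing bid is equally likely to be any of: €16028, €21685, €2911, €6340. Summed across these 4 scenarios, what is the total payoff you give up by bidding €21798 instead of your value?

€32260

The deviation costs you only when the competing bid falls strictly between €3931 and €21798; elsewhere both bids give the same outcome.
€16028: truthful payoff €0, deviation payoff −€12097 → loss €12097.
€21685: truthful payoff €0, deviation payoff −€17754 → loss €17754.
€2911: outcomes coincide → loss €0.
€6340: truthful payoff €0, deviation payoff −€2409 → loss €2409.
Total loss = €12097 + €17754 + €2409 = €32260.
Truthful bidding weakly dominates here: raising your bid can only win items priced above your value, and lowering it can only forfeit items priced below.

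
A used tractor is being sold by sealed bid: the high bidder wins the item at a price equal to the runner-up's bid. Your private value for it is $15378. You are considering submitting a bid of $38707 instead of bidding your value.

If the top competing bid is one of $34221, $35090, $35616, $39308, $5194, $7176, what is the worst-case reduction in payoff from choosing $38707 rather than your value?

$34221: truthful gives $0, deviation gives −$18843 → loss $18843.
$35090: truthful gives $0, deviation gives −$19712 → loss $19712.
$35616: truthful gives $0, deviation gives −$20238 → loss $20238.
$39308: same outcome either way → loss $0.
$5194: same outcome either way → loss $0.
$7176: same outcome either way → loss $0.
Maximum loss: $20238.

$20238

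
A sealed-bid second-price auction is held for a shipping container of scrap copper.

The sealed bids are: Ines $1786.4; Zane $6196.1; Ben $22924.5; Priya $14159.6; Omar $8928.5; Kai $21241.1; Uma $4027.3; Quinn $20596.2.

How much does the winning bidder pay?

Highest bid: Ben at $22924.5, so Ben wins.
Second-highest bid: Kai at $21241.1 — that is the price the winner pays.

$21241.1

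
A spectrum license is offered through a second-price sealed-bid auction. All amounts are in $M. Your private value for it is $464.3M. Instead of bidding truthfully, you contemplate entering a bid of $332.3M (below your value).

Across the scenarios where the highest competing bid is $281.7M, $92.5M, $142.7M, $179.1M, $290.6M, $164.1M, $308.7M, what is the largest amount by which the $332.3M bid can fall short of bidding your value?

$0M

$281.7M: same outcome either way → loss $0M.
$92.5M: same outcome either way → loss $0M.
$142.7M: same outcome either way → loss $0M.
$179.1M: same outcome either way → loss $0M.
$290.6M: same outcome either way → loss $0M.
$164.1M: same outcome either way → loss $0M.
$308.7M: same outcome either way → loss $0M.
Maximum loss: $0M.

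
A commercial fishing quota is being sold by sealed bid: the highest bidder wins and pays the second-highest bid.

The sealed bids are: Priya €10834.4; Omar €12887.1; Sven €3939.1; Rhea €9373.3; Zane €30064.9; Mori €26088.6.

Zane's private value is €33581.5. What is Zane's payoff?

€7492.9

Highest bid: Zane at €30064.9, so Zane wins.
Second-highest bid: Mori at €26088.6 — that is the price the winner pays.
Zane's payoff = value − price = €33581.5 − €26088.6 = €7492.9.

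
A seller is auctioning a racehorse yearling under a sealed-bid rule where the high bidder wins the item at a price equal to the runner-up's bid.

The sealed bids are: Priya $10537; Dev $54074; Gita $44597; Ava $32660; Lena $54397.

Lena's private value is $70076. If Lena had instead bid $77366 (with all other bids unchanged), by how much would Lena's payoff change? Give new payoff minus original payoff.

$0

The highest bid among the other bidders is $54074; Lena's bid doesn't change that.
Original bid $54397: Lena is highest, pays the top rival bid $54074; payoff $70076 − $54074 = $16002.
Alternative bid $77366: Lena is highest, pays the top rival bid $54074; payoff $70076 − $54074 = $16002.
Change in payoff = $16002 − ($16002) = $0.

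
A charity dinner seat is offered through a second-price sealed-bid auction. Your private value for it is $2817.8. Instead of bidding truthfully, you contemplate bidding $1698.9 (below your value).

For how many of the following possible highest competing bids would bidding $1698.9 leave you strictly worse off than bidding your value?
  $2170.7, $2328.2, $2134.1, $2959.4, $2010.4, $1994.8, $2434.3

6

The deviation hurts exactly when the highest competing bid lies strictly between $1698.9 and $2817.8 — underbidding then forfeits a profitable win.
$2170.7: inside the interval → strictly worse (loss $647.1).
$2328.2: inside the interval → strictly worse (loss $489.6).
$2134.1: inside the interval → strictly worse (loss $683.7).
$2959.4: above both → same outcome either way.
$2010.4: inside the interval → strictly worse (loss $807.4).
$1994.8: inside the interval → strictly worse (loss $823).
$2434.3: inside the interval → strictly worse (loss $383.5).
Count: 6.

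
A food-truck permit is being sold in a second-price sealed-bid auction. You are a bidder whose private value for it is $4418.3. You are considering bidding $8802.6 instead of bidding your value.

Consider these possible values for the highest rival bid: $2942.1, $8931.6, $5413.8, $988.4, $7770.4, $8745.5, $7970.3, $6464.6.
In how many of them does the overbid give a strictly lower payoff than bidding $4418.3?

The deviation hurts exactly when the highest competing bid lies strictly between $4418.3 and $8802.6 — overbidding then wins at a price above your value.
$2942.1: below both → same outcome either way.
$8931.6: above both → same outcome either way.
$5413.8: inside the interval → strictly worse (loss $995.5).
$988.4: below both → same outcome either way.
$7770.4: inside the interval → strictly worse (loss $3352.1).
$8745.5: inside the interval → strictly worse (loss $4327.2).
$7970.3: inside the interval → strictly worse (loss $3552).
$6464.6: inside the interval → strictly worse (loss $2046.3).
Count: 5.

5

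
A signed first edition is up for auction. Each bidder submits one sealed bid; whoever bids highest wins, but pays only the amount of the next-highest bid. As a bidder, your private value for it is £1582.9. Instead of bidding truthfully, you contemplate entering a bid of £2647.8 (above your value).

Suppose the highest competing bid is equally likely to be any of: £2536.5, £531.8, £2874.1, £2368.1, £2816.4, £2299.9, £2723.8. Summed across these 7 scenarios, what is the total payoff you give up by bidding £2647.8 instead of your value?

£2455.8

The deviation costs you only when the competing bid falls strictly between £1582.9 and £2647.8; elsewhere both bids give the same outcome.
£2536.5: truthful payoff £0, deviation payoff −£953.6 → loss £953.6.
£531.8: outcomes coincide → loss £0.
£2874.1: outcomes coincide → loss £0.
£2368.1: truthful payoff £0, deviation payoff −£785.2 → loss £785.2.
£2816.4: outcomes coincide → loss £0.
£2299.9: truthful payoff £0, deviation payoff −£717 → loss £717.
£2723.8: outcomes coincide → loss £0.
Total loss = £953.6 + £785.2 + £717 = £2455.8.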